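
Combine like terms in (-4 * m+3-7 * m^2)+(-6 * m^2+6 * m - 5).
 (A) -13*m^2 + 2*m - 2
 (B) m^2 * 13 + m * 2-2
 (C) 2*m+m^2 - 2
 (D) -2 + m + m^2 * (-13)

Adding the polynomials and combining like terms:
(-4*m + 3 - 7*m^2) + (-6*m^2 + 6*m - 5)
= -13*m^2 + 2*m - 2
A) -13*m^2 + 2*m - 2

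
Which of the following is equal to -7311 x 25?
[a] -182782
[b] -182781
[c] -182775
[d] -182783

-7311 * 25 = -182775
c) -182775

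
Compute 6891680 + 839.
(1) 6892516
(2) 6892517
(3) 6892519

6891680 + 839 = 6892519
3) 6892519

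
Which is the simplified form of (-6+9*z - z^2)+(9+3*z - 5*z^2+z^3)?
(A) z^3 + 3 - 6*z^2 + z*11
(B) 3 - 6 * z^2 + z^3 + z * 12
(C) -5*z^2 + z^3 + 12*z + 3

Adding the polynomials and combining like terms:
(-6 + 9*z - z^2) + (9 + 3*z - 5*z^2 + z^3)
= 3 - 6 * z^2 + z^3 + z * 12
B) 3 - 6 * z^2 + z^3 + z * 12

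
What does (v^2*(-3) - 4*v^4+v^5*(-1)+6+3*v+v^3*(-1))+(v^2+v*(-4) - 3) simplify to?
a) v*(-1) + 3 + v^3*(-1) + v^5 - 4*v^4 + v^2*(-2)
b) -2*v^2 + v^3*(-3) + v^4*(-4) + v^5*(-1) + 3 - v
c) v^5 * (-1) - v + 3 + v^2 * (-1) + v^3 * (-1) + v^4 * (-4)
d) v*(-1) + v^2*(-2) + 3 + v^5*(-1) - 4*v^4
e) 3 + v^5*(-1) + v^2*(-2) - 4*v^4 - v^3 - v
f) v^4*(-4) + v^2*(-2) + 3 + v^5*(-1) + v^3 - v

Adding the polynomials and combining like terms:
(v^2*(-3) - 4*v^4 + v^5*(-1) + 6 + 3*v + v^3*(-1)) + (v^2 + v*(-4) - 3)
= 3 + v^5*(-1) + v^2*(-2) - 4*v^4 - v^3 - v
e) 3 + v^5*(-1) + v^2*(-2) - 4*v^4 - v^3 - v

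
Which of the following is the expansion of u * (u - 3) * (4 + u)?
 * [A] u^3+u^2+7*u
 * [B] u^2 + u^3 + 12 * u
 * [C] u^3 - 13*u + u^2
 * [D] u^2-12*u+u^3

Expanding u * (u - 3) * (4 + u):
= u^2-12*u+u^3
D) u^2-12*u+u^3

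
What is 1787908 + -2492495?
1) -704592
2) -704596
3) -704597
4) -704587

1787908 + -2492495 = -704587
4) -704587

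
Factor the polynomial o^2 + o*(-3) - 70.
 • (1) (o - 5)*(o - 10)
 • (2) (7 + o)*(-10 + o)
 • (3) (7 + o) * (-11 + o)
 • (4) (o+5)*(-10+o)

We need to factor o^2 + o*(-3) - 70.
The factored form is (7 + o)*(-10 + o).
2) (7 + o)*(-10 + o)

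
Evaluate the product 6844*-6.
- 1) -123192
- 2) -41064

6844 * -6 = -41064
2) -41064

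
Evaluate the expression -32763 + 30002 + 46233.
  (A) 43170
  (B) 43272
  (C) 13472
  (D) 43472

First: -32763 + 30002 = -2761
Then: -2761 + 46233 = 43472
D) 43472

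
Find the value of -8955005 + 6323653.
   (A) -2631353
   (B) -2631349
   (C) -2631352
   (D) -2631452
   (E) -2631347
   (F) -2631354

-8955005 + 6323653 = -2631352
C) -2631352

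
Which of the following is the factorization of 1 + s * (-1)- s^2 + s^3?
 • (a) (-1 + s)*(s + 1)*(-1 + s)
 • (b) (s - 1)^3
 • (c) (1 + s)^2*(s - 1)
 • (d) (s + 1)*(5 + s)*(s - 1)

We need to factor 1 + s * (-1)- s^2 + s^3.
The factored form is (-1 + s)*(s + 1)*(-1 + s).
a) (-1 + s)*(s + 1)*(-1 + s)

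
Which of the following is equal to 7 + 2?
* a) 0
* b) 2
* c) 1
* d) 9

7 + 2 = 9
d) 9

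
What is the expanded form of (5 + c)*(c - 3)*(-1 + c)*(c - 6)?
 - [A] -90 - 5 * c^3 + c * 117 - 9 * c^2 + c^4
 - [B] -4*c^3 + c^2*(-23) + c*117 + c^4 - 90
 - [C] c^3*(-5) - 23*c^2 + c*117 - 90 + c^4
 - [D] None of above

Expanding (5 + c)*(c - 3)*(-1 + c)*(c - 6):
= c^3*(-5) - 23*c^2 + c*117 - 90 + c^4
C) c^3*(-5) - 23*c^2 + c*117 - 90 + c^4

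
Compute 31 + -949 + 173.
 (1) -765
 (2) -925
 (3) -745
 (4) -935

First: 31 + -949 = -918
Then: -918 + 173 = -745
3) -745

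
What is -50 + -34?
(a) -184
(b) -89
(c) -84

-50 + -34 = -84
c) -84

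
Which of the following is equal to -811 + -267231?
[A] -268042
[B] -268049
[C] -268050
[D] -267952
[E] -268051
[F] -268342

-811 + -267231 = -268042
A) -268042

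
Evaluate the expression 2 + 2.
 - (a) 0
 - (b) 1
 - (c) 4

2 + 2 = 4
c) 4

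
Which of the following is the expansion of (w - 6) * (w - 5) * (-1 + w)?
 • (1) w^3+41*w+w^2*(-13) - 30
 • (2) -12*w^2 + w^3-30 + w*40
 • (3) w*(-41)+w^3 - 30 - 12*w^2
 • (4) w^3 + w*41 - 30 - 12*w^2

Expanding (w - 6) * (w - 5) * (-1 + w):
= w^3 + w*41 - 30 - 12*w^2
4) w^3 + w*41 - 30 - 12*w^2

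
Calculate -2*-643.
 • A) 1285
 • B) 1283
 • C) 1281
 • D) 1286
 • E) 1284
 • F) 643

-2 * -643 = 1286
D) 1286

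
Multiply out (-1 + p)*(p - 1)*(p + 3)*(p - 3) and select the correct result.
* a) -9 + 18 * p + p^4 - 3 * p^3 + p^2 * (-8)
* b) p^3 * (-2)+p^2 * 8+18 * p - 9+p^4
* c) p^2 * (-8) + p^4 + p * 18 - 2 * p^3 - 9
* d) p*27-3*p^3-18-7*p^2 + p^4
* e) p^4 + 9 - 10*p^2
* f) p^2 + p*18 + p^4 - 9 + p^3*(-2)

Expanding (-1 + p)*(p - 1)*(p + 3)*(p - 3):
= p^2 * (-8) + p^4 + p * 18 - 2 * p^3 - 9
c) p^2 * (-8) + p^4 + p * 18 - 2 * p^3 - 9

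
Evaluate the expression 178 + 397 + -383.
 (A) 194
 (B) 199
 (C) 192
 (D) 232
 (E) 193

First: 178 + 397 = 575
Then: 575 + -383 = 192
C) 192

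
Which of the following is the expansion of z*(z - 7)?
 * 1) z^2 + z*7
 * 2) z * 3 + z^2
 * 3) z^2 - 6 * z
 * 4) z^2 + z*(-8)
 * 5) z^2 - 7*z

Expanding z*(z - 7):
= z^2 - 7*z
5) z^2 - 7*z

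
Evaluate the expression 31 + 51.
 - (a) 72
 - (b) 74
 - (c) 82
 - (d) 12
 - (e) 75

31 + 51 = 82
c) 82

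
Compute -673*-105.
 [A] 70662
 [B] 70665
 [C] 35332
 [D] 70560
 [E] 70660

-673 * -105 = 70665
B) 70665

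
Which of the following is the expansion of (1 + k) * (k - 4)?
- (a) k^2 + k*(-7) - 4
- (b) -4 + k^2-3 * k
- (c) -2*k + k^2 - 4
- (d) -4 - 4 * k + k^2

Expanding (1 + k) * (k - 4):
= -4 + k^2-3 * k
b) -4 + k^2-3 * k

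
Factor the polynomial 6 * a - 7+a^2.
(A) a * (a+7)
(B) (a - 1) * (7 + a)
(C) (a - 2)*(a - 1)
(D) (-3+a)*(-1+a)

We need to factor 6 * a - 7+a^2.
The factored form is (a - 1) * (7 + a).
B) (a - 1) * (7 + a)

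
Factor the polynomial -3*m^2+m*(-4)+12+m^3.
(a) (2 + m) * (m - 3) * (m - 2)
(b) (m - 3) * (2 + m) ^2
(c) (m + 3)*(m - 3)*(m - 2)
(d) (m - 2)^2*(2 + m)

We need to factor -3*m^2+m*(-4)+12+m^3.
The factored form is (2 + m) * (m - 3) * (m - 2).
a) (2 + m) * (m - 3) * (m - 2)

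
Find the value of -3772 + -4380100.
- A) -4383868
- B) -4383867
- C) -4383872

-3772 + -4380100 = -4383872
C) -4383872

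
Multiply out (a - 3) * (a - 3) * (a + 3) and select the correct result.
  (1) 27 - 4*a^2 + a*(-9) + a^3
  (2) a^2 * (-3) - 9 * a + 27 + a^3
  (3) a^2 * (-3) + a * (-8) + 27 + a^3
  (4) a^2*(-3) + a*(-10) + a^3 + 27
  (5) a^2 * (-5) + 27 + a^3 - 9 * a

Expanding (a - 3) * (a - 3) * (a + 3):
= a^2 * (-3) - 9 * a + 27 + a^3
2) a^2 * (-3) - 9 * a + 27 + a^3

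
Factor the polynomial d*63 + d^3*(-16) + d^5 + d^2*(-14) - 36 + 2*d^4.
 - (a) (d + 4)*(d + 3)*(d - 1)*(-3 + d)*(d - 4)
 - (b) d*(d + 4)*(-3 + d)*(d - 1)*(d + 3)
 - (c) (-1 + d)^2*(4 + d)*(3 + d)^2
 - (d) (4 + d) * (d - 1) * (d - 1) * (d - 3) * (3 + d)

We need to factor d*63 + d^3*(-16) + d^5 + d^2*(-14) - 36 + 2*d^4.
The factored form is (4 + d) * (d - 1) * (d - 1) * (d - 3) * (3 + d).
d) (4 + d) * (d - 1) * (d - 1) * (d - 3) * (3 + d)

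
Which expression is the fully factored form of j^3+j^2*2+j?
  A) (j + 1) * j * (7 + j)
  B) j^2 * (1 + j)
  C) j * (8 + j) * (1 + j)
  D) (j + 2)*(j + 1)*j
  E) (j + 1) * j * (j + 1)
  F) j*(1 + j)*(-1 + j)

We need to factor j^3+j^2*2+j.
The factored form is (j + 1) * j * (j + 1).
E) (j + 1) * j * (j + 1)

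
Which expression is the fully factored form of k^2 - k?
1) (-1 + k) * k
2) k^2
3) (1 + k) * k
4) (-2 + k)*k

We need to factor k^2 - k.
The factored form is (-1 + k) * k.
1) (-1 + k) * k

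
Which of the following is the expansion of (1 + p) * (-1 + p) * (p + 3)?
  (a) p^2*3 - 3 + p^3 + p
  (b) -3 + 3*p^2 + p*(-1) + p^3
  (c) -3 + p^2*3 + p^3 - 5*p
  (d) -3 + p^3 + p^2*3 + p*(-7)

Expanding (1 + p) * (-1 + p) * (p + 3):
= -3 + 3*p^2 + p*(-1) + p^3
b) -3 + 3*p^2 + p*(-1) + p^3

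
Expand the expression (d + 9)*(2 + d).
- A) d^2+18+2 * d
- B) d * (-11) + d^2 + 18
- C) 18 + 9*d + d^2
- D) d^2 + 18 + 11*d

Expanding (d + 9)*(2 + d):
= d^2 + 18 + 11*d
D) d^2 + 18 + 11*d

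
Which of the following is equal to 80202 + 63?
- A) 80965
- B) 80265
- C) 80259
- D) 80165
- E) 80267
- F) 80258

80202 + 63 = 80265
B) 80265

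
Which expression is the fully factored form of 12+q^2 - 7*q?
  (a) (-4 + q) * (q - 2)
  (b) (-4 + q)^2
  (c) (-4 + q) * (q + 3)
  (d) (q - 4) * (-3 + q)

We need to factor 12+q^2 - 7*q.
The factored form is (q - 4) * (-3 + q).
d) (q - 4) * (-3 + q)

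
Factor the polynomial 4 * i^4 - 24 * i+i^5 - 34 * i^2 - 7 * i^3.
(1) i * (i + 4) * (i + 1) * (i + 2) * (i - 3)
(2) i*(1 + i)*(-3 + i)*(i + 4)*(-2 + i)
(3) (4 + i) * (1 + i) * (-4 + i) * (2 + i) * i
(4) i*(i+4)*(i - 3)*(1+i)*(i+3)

We need to factor 4 * i^4 - 24 * i+i^5 - 34 * i^2 - 7 * i^3.
The factored form is i * (i + 4) * (i + 1) * (i + 2) * (i - 3).
1) i * (i + 4) * (i + 1) * (i + 2) * (i - 3)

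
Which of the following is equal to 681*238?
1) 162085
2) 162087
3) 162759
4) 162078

681 * 238 = 162078
4) 162078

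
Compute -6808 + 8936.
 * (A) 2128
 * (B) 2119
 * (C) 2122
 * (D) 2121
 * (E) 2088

-6808 + 8936 = 2128
A) 2128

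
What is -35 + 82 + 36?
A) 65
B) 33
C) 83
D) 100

First: -35 + 82 = 47
Then: 47 + 36 = 83
C) 83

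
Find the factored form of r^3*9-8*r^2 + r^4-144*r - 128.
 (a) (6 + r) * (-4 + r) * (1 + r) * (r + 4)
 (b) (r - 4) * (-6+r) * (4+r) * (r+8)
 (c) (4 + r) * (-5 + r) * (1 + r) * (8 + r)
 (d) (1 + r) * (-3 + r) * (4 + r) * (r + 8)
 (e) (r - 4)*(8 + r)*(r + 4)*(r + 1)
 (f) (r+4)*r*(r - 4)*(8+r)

We need to factor r^3*9-8*r^2 + r^4-144*r - 128.
The factored form is (r - 4)*(8 + r)*(r + 4)*(r + 1).
e) (r - 4)*(8 + r)*(r + 4)*(r + 1)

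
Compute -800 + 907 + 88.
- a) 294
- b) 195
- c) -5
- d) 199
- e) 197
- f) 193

First: -800 + 907 = 107
Then: 107 + 88 = 195
b) 195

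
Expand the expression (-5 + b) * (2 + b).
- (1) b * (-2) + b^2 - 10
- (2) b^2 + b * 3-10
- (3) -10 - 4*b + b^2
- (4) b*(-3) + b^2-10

Expanding (-5 + b) * (2 + b):
= b*(-3) + b^2-10
4) b*(-3) + b^2-10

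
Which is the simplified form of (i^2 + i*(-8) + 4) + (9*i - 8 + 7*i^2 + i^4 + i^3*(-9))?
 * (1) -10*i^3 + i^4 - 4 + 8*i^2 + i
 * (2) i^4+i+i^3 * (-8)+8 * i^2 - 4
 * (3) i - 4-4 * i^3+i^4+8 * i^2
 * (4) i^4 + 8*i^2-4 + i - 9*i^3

Adding the polynomials and combining like terms:
(i^2 + i*(-8) + 4) + (9*i - 8 + 7*i^2 + i^4 + i^3*(-9))
= i^4 + 8*i^2-4 + i - 9*i^3
4) i^4 + 8*i^2-4 + i - 9*i^3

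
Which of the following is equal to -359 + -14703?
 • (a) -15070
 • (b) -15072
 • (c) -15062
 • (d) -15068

-359 + -14703 = -15062
c) -15062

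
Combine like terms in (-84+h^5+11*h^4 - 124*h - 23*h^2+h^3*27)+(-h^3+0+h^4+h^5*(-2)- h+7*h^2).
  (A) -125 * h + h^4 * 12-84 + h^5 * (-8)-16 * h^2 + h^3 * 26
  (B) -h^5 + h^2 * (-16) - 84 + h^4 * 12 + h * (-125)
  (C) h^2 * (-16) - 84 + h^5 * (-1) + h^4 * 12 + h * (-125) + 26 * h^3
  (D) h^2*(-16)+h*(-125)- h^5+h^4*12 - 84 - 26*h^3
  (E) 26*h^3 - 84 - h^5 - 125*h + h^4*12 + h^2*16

Adding the polynomials and combining like terms:
(-84 + h^5 + 11*h^4 - 124*h - 23*h^2 + h^3*27) + (-h^3 + 0 + h^4 + h^5*(-2) - h + 7*h^2)
= h^2 * (-16) - 84 + h^5 * (-1) + h^4 * 12 + h * (-125) + 26 * h^3
C) h^2 * (-16) - 84 + h^5 * (-1) + h^4 * 12 + h * (-125) + 26 * h^3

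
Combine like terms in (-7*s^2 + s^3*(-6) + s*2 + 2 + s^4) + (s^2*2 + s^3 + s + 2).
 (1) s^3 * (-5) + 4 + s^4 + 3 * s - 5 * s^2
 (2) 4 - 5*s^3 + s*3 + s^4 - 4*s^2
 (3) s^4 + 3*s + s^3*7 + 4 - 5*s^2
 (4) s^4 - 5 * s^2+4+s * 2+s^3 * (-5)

Adding the polynomials and combining like terms:
(-7*s^2 + s^3*(-6) + s*2 + 2 + s^4) + (s^2*2 + s^3 + s + 2)
= s^3 * (-5) + 4 + s^4 + 3 * s - 5 * s^2
1) s^3 * (-5) + 4 + s^4 + 3 * s - 5 * s^2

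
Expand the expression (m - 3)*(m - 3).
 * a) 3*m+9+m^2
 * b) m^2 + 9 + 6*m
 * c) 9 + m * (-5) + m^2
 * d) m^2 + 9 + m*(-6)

Expanding (m - 3)*(m - 3):
= m^2 + 9 + m*(-6)
d) m^2 + 9 + m*(-6)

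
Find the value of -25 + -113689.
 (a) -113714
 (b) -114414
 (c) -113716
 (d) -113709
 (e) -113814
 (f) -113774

-25 + -113689 = -113714
a) -113714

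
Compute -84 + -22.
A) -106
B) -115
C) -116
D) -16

-84 + -22 = -106
A) -106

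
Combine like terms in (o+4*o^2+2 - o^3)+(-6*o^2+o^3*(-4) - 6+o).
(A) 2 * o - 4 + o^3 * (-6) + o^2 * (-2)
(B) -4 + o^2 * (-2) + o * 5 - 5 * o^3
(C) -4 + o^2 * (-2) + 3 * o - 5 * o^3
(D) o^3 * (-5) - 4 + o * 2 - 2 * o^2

Adding the polynomials and combining like terms:
(o + 4*o^2 + 2 - o^3) + (-6*o^2 + o^3*(-4) - 6 + o)
= o^3 * (-5) - 4 + o * 2 - 2 * o^2
D) o^3 * (-5) - 4 + o * 2 - 2 * o^2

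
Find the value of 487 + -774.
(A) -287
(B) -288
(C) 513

487 + -774 = -287
A) -287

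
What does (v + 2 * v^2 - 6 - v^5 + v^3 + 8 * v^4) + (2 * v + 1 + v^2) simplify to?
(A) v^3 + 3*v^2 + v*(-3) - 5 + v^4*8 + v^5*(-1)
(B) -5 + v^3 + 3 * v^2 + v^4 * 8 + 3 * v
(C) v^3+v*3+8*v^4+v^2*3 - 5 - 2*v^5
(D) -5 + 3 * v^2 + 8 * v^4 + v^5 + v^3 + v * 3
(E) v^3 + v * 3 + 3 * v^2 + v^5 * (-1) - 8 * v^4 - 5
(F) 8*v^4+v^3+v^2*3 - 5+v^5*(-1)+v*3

Adding the polynomials and combining like terms:
(v + 2*v^2 - 6 - v^5 + v^3 + 8*v^4) + (2*v + 1 + v^2)
= 8*v^4+v^3+v^2*3 - 5+v^5*(-1)+v*3
F) 8*v^4+v^3+v^2*3 - 5+v^5*(-1)+v*3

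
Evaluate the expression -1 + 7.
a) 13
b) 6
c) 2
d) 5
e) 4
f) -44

-1 + 7 = 6
b) 6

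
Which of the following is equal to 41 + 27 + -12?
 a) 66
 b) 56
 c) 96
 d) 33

First: 41 + 27 = 68
Then: 68 + -12 = 56
b) 56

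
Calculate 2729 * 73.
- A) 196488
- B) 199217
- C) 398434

2729 * 73 = 199217
B) 199217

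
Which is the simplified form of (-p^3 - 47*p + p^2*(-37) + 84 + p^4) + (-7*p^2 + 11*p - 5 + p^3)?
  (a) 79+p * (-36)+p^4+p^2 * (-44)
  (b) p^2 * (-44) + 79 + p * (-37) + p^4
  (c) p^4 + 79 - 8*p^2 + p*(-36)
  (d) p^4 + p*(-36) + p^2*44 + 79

Adding the polynomials and combining like terms:
(-p^3 - 47*p + p^2*(-37) + 84 + p^4) + (-7*p^2 + 11*p - 5 + p^3)
= 79+p * (-36)+p^4+p^2 * (-44)
a) 79+p * (-36)+p^4+p^2 * (-44)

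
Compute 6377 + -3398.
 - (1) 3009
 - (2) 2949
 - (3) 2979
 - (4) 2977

6377 + -3398 = 2979
3) 2979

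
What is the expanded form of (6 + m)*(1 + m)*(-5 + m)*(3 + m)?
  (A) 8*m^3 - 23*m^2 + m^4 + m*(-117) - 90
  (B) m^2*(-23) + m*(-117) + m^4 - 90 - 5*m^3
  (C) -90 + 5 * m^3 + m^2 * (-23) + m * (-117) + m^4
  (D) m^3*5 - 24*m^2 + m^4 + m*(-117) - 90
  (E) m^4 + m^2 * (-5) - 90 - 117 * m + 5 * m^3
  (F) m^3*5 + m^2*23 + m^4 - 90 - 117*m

Expanding (6 + m)*(1 + m)*(-5 + m)*(3 + m):
= -90 + 5 * m^3 + m^2 * (-23) + m * (-117) + m^4
C) -90 + 5 * m^3 + m^2 * (-23) + m * (-117) + m^4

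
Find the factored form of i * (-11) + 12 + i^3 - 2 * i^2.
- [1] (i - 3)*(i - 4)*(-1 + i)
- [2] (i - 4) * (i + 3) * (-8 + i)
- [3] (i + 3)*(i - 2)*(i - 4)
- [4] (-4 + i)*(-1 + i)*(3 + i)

We need to factor i * (-11) + 12 + i^3 - 2 * i^2.
The factored form is (-4 + i)*(-1 + i)*(3 + i).
4) (-4 + i)*(-1 + i)*(3 + i)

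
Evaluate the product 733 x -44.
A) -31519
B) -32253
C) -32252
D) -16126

733 * -44 = -32252
C) -32252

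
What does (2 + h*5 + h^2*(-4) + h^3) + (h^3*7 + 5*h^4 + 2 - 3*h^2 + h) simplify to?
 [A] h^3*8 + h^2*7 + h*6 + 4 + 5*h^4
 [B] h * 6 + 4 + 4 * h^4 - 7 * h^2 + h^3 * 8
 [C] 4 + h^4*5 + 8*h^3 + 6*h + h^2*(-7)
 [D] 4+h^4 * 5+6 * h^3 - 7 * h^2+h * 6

Adding the polynomials and combining like terms:
(2 + h*5 + h^2*(-4) + h^3) + (h^3*7 + 5*h^4 + 2 - 3*h^2 + h)
= 4 + h^4*5 + 8*h^3 + 6*h + h^2*(-7)
C) 4 + h^4*5 + 8*h^3 + 6*h + h^2*(-7)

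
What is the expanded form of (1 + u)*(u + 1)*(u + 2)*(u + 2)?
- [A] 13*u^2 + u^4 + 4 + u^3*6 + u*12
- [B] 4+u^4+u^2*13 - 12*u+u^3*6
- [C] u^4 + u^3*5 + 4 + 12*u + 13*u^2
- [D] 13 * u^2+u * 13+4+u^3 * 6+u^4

Expanding (1 + u)*(u + 1)*(u + 2)*(u + 2):
= 13*u^2 + u^4 + 4 + u^3*6 + u*12
A) 13*u^2 + u^4 + 4 + u^3*6 + u*12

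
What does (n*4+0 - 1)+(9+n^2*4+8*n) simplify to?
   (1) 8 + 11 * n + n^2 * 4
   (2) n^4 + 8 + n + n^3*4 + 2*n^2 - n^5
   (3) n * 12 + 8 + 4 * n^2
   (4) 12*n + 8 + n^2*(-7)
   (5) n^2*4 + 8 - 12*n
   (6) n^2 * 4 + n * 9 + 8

Adding the polynomials and combining like terms:
(n*4 + 0 - 1) + (9 + n^2*4 + 8*n)
= n * 12 + 8 + 4 * n^2
3) n * 12 + 8 + 4 * n^2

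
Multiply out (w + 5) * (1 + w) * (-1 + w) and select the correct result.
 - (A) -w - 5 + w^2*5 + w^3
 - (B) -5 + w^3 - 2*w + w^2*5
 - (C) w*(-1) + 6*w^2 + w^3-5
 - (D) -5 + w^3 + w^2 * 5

Expanding (w + 5) * (1 + w) * (-1 + w):
= -w - 5 + w^2*5 + w^3
A) -w - 5 + w^2*5 + w^3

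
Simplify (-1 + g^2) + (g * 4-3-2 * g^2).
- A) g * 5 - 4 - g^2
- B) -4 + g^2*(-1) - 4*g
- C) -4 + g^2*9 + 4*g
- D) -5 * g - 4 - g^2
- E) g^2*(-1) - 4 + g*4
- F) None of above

Adding the polynomials and combining like terms:
(-1 + g^2) + (g*4 - 3 - 2*g^2)
= g^2*(-1) - 4 + g*4
E) g^2*(-1) - 4 + g*4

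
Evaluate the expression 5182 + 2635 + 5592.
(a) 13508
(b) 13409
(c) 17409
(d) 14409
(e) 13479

First: 5182 + 2635 = 7817
Then: 7817 + 5592 = 13409
b) 13409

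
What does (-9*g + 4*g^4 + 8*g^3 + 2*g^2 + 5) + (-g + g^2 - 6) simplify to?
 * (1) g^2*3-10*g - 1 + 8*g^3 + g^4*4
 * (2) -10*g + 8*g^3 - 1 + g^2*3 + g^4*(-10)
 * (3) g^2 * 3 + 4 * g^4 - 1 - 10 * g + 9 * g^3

Adding the polynomials and combining like terms:
(-9*g + 4*g^4 + 8*g^3 + 2*g^2 + 5) + (-g + g^2 - 6)
= g^2*3-10*g - 1 + 8*g^3 + g^4*4
1) g^2*3-10*g - 1 + 8*g^3 + g^4*4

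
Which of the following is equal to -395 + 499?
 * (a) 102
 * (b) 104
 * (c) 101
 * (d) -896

-395 + 499 = 104
b) 104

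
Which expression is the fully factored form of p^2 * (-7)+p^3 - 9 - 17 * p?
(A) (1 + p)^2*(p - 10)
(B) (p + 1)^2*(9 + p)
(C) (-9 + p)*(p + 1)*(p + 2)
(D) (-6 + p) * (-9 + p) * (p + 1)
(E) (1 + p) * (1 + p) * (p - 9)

We need to factor p^2 * (-7)+p^3 - 9 - 17 * p.
The factored form is (1 + p) * (1 + p) * (p - 9).
E) (1 + p) * (1 + p) * (p - 9)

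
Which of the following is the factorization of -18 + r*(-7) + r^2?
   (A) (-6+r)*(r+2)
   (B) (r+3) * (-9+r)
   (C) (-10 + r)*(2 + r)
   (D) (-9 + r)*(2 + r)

We need to factor -18 + r*(-7) + r^2.
The factored form is (-9 + r)*(2 + r).
D) (-9 + r)*(2 + r)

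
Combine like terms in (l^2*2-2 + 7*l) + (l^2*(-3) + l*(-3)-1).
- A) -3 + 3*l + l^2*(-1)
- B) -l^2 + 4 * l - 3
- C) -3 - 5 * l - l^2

Adding the polynomials and combining like terms:
(l^2*2 - 2 + 7*l) + (l^2*(-3) + l*(-3) - 1)
= -l^2 + 4 * l - 3
B) -l^2 + 4 * l - 3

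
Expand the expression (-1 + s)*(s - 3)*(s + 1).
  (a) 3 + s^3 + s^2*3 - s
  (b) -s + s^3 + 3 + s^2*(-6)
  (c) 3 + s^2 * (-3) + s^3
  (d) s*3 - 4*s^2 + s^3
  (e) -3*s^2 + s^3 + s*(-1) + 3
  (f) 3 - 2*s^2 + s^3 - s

Expanding (-1 + s)*(s - 3)*(s + 1):
= -3*s^2 + s^3 + s*(-1) + 3
e) -3*s^2 + s^3 + s*(-1) + 3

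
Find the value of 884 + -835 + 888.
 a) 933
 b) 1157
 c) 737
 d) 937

First: 884 + -835 = 49
Then: 49 + 888 = 937
d) 937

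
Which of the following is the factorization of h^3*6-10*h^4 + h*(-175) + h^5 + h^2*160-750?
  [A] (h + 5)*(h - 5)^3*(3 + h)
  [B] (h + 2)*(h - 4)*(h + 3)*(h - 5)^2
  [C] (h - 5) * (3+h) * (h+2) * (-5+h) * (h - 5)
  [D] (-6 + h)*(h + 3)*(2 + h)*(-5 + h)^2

We need to factor h^3*6-10*h^4 + h*(-175) + h^5 + h^2*160-750.
The factored form is (h - 5) * (3+h) * (h+2) * (-5+h) * (h - 5).
C) (h - 5) * (3+h) * (h+2) * (-5+h) * (h - 5)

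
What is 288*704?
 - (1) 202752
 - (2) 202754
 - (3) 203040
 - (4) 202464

288 * 704 = 202752
1) 202752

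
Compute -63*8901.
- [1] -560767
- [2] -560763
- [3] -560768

-63 * 8901 = -560763
2) -560763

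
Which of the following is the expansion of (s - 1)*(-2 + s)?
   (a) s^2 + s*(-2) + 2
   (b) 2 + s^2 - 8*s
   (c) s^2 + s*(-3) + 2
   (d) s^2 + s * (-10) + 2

Expanding (s - 1)*(-2 + s):
= s^2 + s*(-3) + 2
c) s^2 + s*(-3) + 2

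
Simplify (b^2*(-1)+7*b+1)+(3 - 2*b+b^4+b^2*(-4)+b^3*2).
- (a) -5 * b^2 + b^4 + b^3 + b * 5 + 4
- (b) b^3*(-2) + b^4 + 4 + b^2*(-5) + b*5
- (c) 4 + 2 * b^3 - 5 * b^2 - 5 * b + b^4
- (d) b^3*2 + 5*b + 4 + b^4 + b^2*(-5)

Adding the polynomials and combining like terms:
(b^2*(-1) + 7*b + 1) + (3 - 2*b + b^4 + b^2*(-4) + b^3*2)
= b^3*2 + 5*b + 4 + b^4 + b^2*(-5)
d) b^3*2 + 5*b + 4 + b^4 + b^2*(-5)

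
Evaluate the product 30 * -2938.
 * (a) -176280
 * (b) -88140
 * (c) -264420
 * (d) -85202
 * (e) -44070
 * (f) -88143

30 * -2938 = -88140
b) -88140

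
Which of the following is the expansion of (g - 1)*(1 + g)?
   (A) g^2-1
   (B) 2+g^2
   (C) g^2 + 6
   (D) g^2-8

Expanding (g - 1)*(1 + g):
= g^2-1
A) g^2-1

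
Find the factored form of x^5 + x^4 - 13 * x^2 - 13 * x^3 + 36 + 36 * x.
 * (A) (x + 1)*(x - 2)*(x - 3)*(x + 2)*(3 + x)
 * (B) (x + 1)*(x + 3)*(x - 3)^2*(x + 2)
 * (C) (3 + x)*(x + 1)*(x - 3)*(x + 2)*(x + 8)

We need to factor x^5 + x^4 - 13 * x^2 - 13 * x^3 + 36 + 36 * x.
The factored form is (x + 1)*(x - 2)*(x - 3)*(x + 2)*(3 + x).
A) (x + 1)*(x - 2)*(x - 3)*(x + 2)*(3 + x)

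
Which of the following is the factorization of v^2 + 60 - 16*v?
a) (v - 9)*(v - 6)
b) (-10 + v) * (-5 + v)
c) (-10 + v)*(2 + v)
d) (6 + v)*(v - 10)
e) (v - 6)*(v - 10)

We need to factor v^2 + 60 - 16*v.
The factored form is (v - 6)*(v - 10).
e) (v - 6)*(v - 10)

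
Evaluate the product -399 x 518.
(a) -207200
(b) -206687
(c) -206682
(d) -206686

-399 * 518 = -206682
c) -206682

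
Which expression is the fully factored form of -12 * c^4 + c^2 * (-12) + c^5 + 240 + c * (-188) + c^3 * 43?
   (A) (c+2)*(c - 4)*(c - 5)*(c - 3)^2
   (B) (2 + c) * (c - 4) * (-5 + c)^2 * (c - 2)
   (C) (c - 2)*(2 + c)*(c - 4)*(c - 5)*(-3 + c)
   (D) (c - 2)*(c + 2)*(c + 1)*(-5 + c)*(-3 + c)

We need to factor -12 * c^4 + c^2 * (-12) + c^5 + 240 + c * (-188) + c^3 * 43.
The factored form is (c - 2)*(2 + c)*(c - 4)*(c - 5)*(-3 + c).
C) (c - 2)*(2 + c)*(c - 4)*(c - 5)*(-3 + c)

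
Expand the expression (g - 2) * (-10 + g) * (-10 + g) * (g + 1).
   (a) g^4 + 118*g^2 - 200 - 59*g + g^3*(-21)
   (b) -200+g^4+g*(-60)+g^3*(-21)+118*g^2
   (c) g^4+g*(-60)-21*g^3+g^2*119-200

Expanding (g - 2) * (-10 + g) * (-10 + g) * (g + 1):
= -200+g^4+g*(-60)+g^3*(-21)+118*g^2
b) -200+g^4+g*(-60)+g^3*(-21)+118*g^2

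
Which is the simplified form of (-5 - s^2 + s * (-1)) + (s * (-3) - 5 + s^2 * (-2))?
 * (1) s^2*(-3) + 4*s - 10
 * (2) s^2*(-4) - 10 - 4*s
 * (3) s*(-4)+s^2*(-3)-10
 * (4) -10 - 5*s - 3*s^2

Adding the polynomials and combining like terms:
(-5 - s^2 + s*(-1)) + (s*(-3) - 5 + s^2*(-2))
= s*(-4)+s^2*(-3)-10
3) s*(-4)+s^2*(-3)-10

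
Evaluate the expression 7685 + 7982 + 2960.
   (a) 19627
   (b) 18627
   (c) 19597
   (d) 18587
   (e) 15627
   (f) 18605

First: 7685 + 7982 = 15667
Then: 15667 + 2960 = 18627
b) 18627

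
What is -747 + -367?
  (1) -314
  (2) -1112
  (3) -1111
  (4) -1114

-747 + -367 = -1114
4) -1114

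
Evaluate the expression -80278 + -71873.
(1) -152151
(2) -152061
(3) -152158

-80278 + -71873 = -152151
1) -152151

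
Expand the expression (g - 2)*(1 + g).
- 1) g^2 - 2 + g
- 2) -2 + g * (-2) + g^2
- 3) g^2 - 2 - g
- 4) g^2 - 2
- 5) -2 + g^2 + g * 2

Expanding (g - 2)*(1 + g):
= g^2 - 2 - g
3) g^2 - 2 - g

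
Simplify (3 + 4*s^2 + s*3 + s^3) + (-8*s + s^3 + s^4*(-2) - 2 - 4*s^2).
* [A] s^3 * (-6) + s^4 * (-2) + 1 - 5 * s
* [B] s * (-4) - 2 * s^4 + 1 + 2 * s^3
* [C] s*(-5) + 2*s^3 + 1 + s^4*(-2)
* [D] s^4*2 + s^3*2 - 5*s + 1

Adding the polynomials and combining like terms:
(3 + 4*s^2 + s*3 + s^3) + (-8*s + s^3 + s^4*(-2) - 2 - 4*s^2)
= s*(-5) + 2*s^3 + 1 + s^4*(-2)
C) s*(-5) + 2*s^3 + 1 + s^4*(-2)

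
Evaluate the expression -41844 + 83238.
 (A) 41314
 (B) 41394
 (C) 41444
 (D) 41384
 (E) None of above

-41844 + 83238 = 41394
B) 41394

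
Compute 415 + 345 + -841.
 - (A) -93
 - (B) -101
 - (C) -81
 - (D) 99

First: 415 + 345 = 760
Then: 760 + -841 = -81
C) -81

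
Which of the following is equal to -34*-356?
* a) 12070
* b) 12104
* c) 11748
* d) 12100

-34 * -356 = 12104
b) 12104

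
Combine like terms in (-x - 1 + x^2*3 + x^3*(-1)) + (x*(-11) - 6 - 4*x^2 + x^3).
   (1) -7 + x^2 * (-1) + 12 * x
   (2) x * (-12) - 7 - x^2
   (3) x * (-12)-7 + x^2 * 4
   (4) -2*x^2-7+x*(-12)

Adding the polynomials and combining like terms:
(-x - 1 + x^2*3 + x^3*(-1)) + (x*(-11) - 6 - 4*x^2 + x^3)
= x * (-12) - 7 - x^2
2) x * (-12) - 7 - x^2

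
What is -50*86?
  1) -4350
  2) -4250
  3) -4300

-50 * 86 = -4300
3) -4300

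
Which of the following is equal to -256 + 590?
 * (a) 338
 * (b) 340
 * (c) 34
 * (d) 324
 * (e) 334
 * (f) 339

-256 + 590 = 334
e) 334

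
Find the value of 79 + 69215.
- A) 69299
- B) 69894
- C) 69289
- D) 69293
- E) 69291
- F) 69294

79 + 69215 = 69294
F) 69294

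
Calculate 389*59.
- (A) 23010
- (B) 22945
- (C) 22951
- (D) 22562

389 * 59 = 22951
C) 22951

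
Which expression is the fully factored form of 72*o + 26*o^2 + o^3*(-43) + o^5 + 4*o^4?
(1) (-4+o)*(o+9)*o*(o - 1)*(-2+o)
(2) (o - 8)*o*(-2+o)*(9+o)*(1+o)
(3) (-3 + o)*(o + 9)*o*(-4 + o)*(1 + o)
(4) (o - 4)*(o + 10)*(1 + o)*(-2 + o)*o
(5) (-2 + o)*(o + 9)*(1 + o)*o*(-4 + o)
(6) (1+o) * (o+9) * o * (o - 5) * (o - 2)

We need to factor 72*o + 26*o^2 + o^3*(-43) + o^5 + 4*o^4.
The factored form is (-2 + o)*(o + 9)*(1 + o)*o*(-4 + o).
5) (-2 + o)*(o + 9)*(1 + o)*o*(-4 + o)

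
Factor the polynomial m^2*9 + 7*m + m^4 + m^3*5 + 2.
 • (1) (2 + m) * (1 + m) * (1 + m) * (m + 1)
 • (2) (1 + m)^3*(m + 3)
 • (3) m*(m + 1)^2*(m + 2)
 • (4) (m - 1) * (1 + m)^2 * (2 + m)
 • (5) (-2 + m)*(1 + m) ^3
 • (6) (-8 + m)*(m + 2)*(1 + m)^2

We need to factor m^2*9 + 7*m + m^4 + m^3*5 + 2.
The factored form is (2 + m) * (1 + m) * (1 + m) * (m + 1).
1) (2 + m) * (1 + m) * (1 + m) * (m + 1)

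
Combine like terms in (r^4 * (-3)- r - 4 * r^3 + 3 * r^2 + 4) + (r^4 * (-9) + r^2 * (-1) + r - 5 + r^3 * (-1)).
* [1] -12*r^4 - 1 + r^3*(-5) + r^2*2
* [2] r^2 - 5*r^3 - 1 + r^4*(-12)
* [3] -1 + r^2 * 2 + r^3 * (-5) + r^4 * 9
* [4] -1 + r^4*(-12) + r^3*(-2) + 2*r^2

Adding the polynomials and combining like terms:
(r^4*(-3) - r - 4*r^3 + 3*r^2 + 4) + (r^4*(-9) + r^2*(-1) + r - 5 + r^3*(-1))
= -12*r^4 - 1 + r^3*(-5) + r^2*2
1) -12*r^4 - 1 + r^3*(-5) + r^2*2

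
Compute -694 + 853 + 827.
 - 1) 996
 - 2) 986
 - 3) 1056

First: -694 + 853 = 159
Then: 159 + 827 = 986
2) 986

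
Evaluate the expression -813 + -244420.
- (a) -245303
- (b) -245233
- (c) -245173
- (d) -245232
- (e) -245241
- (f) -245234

-813 + -244420 = -245233
b) -245233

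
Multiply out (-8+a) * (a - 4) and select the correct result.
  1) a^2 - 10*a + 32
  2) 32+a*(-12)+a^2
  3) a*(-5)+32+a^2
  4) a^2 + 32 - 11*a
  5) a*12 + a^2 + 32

Expanding (-8+a) * (a - 4):
= 32+a*(-12)+a^2
2) 32+a*(-12)+a^2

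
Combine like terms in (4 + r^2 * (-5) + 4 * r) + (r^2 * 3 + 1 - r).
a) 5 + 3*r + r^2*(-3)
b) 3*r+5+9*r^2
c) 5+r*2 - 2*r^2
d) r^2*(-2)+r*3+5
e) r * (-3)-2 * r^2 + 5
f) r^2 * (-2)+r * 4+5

Adding the polynomials and combining like terms:
(4 + r^2*(-5) + 4*r) + (r^2*3 + 1 - r)
= r^2*(-2)+r*3+5
d) r^2*(-2)+r*3+5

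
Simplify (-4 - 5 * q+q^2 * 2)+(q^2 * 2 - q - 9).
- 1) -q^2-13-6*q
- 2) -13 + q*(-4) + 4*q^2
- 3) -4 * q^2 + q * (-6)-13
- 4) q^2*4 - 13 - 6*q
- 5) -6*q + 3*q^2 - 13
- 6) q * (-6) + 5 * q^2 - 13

Adding the polynomials and combining like terms:
(-4 - 5*q + q^2*2) + (q^2*2 - q - 9)
= q^2*4 - 13 - 6*q
4) q^2*4 - 13 - 6*q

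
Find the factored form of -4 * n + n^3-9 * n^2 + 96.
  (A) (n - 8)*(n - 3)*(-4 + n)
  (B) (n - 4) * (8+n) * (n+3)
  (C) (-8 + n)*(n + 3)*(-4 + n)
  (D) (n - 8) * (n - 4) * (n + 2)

We need to factor -4 * n + n^3-9 * n^2 + 96.
The factored form is (-8 + n)*(n + 3)*(-4 + n).
C) (-8 + n)*(n + 3)*(-4 + n)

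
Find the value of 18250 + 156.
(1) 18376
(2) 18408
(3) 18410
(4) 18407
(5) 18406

18250 + 156 = 18406
5) 18406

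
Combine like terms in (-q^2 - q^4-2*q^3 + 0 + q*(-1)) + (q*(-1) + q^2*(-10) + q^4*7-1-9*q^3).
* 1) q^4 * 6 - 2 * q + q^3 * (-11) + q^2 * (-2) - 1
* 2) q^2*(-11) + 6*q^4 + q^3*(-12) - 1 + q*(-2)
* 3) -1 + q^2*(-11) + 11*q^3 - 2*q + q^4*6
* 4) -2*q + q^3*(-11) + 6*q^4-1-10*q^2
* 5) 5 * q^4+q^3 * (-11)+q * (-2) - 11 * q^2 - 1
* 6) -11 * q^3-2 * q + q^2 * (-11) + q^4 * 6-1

Adding the polynomials and combining like terms:
(-q^2 - q^4 - 2*q^3 + 0 + q*(-1)) + (q*(-1) + q^2*(-10) + q^4*7 - 1 - 9*q^3)
= -11 * q^3-2 * q + q^2 * (-11) + q^4 * 6-1
6) -11 * q^3-2 * q + q^2 * (-11) + q^4 * 6-1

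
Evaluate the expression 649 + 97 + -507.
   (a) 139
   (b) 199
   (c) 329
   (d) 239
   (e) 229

First: 649 + 97 = 746
Then: 746 + -507 = 239
d) 239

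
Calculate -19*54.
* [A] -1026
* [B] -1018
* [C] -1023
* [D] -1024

-19 * 54 = -1026
A) -1026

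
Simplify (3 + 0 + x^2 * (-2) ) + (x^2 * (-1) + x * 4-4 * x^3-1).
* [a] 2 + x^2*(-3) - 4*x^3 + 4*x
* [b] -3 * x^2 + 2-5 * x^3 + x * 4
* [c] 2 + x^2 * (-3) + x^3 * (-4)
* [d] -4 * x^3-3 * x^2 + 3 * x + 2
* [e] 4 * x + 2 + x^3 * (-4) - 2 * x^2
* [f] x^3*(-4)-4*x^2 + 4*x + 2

Adding the polynomials and combining like terms:
(3 + 0 + x^2*(-2)) + (x^2*(-1) + x*4 - 4*x^3 - 1)
= 2 + x^2*(-3) - 4*x^3 + 4*x
a) 2 + x^2*(-3) - 4*x^3 + 4*x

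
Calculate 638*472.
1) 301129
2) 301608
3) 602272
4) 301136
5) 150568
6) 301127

638 * 472 = 301136
4) 301136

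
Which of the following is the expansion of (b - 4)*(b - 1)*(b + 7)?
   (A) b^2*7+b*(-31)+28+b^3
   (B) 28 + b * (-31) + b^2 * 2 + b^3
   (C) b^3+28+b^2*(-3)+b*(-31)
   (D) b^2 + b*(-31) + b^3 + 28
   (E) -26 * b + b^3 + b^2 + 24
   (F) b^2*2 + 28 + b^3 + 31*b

Expanding (b - 4)*(b - 1)*(b + 7):
= 28 + b * (-31) + b^2 * 2 + b^3
B) 28 + b * (-31) + b^2 * 2 + b^3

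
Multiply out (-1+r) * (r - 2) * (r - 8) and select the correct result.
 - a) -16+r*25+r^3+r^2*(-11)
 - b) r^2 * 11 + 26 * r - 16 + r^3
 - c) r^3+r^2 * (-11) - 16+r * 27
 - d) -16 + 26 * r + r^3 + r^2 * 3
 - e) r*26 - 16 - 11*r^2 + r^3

Expanding (-1+r) * (r - 2) * (r - 8):
= r*26 - 16 - 11*r^2 + r^3
e) r*26 - 16 - 11*r^2 + r^3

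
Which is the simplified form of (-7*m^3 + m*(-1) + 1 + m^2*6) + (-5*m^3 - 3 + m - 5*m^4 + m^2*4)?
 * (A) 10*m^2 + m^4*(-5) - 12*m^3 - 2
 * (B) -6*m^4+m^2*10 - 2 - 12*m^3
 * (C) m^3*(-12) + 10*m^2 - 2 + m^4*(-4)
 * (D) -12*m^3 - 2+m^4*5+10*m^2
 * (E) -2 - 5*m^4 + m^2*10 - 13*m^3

Adding the polynomials and combining like terms:
(-7*m^3 + m*(-1) + 1 + m^2*6) + (-5*m^3 - 3 + m - 5*m^4 + m^2*4)
= 10*m^2 + m^4*(-5) - 12*m^3 - 2
A) 10*m^2 + m^4*(-5) - 12*m^3 - 2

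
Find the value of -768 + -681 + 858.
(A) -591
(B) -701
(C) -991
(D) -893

First: -768 + -681 = -1449
Then: -1449 + 858 = -591
A) -591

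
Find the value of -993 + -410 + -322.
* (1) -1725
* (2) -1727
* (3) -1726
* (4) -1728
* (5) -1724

First: -993 + -410 = -1403
Then: -1403 + -322 = -1725
1) -1725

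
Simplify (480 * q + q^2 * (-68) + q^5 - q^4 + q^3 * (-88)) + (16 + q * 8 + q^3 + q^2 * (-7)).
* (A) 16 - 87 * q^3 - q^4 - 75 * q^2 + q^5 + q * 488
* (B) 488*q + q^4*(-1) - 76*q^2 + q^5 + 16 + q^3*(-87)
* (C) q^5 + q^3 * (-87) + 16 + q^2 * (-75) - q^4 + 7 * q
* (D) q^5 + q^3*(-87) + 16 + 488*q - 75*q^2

Adding the polynomials and combining like terms:
(480*q + q^2*(-68) + q^5 - q^4 + q^3*(-88)) + (16 + q*8 + q^3 + q^2*(-7))
= 16 - 87 * q^3 - q^4 - 75 * q^2 + q^5 + q * 488
A) 16 - 87 * q^3 - q^4 - 75 * q^2 + q^5 + q * 488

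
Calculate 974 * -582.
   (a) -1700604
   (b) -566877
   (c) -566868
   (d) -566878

974 * -582 = -566868
c) -566868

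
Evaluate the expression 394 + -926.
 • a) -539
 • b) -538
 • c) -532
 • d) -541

394 + -926 = -532
c) -532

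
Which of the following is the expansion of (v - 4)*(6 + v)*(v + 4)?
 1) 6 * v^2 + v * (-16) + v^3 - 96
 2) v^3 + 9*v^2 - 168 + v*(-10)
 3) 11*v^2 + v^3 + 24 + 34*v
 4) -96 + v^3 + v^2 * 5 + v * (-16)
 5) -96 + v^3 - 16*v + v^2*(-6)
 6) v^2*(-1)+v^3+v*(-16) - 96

Expanding (v - 4)*(6 + v)*(v + 4):
= 6 * v^2 + v * (-16) + v^3 - 96
1) 6 * v^2 + v * (-16) + v^3 - 96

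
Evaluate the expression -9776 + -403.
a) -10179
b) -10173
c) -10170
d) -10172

-9776 + -403 = -10179
a) -10179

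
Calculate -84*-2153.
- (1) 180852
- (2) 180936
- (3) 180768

-84 * -2153 = 180852
1) 180852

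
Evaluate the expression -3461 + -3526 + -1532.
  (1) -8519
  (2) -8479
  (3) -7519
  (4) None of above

First: -3461 + -3526 = -6987
Then: -6987 + -1532 = -8519
1) -8519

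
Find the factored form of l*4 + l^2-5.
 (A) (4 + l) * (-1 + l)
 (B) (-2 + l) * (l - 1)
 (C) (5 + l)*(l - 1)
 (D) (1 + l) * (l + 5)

We need to factor l*4 + l^2-5.
The factored form is (5 + l)*(l - 1).
C) (5 + l)*(l - 1)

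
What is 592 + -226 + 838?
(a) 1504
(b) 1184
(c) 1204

First: 592 + -226 = 366
Then: 366 + 838 = 1204
c) 1204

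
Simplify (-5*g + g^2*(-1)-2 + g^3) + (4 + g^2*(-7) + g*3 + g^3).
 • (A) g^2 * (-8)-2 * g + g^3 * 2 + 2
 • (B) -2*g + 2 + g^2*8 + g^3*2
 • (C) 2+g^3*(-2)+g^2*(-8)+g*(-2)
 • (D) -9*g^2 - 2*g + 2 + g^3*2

Adding the polynomials and combining like terms:
(-5*g + g^2*(-1) - 2 + g^3) + (4 + g^2*(-7) + g*3 + g^3)
= g^2 * (-8)-2 * g + g^3 * 2 + 2
A) g^2 * (-8)-2 * g + g^3 * 2 + 2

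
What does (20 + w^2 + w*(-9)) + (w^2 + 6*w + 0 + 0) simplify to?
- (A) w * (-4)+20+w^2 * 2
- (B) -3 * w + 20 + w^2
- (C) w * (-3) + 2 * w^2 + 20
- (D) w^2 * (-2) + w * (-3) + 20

Adding the polynomials and combining like terms:
(20 + w^2 + w*(-9)) + (w^2 + 6*w + 0 + 0)
= w * (-3) + 2 * w^2 + 20
C) w * (-3) + 2 * w^2 + 20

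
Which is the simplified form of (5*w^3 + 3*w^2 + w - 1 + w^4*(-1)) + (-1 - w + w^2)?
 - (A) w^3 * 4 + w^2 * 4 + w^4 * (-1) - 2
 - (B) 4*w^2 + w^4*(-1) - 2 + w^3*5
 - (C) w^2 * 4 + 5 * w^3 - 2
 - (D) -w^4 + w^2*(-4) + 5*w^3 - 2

Adding the polynomials and combining like terms:
(5*w^3 + 3*w^2 + w - 1 + w^4*(-1)) + (-1 - w + w^2)
= 4*w^2 + w^4*(-1) - 2 + w^3*5
B) 4*w^2 + w^4*(-1) - 2 + w^3*5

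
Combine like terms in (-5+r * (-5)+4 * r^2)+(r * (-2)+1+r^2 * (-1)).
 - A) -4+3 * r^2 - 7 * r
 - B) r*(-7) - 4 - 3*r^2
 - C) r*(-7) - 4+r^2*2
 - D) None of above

Adding the polynomials and combining like terms:
(-5 + r*(-5) + 4*r^2) + (r*(-2) + 1 + r^2*(-1))
= -4+3 * r^2 - 7 * r
A) -4+3 * r^2 - 7 * r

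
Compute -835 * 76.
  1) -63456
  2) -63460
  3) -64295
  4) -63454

-835 * 76 = -63460
2) -63460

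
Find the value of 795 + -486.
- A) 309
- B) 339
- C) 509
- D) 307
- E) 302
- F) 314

795 + -486 = 309
A) 309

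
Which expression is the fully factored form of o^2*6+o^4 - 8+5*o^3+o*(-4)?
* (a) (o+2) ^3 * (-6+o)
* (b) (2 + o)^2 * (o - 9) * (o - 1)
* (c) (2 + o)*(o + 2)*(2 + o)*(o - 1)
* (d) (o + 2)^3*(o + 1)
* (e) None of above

We need to factor o^2*6+o^4 - 8+5*o^3+o*(-4).
The factored form is (2 + o)*(o + 2)*(2 + o)*(o - 1).
c) (2 + o)*(o + 2)*(2 + o)*(o - 1)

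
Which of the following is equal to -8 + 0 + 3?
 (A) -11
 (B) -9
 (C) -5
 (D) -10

First: -8 + 0 = -8
Then: -8 + 3 = -5
C) -5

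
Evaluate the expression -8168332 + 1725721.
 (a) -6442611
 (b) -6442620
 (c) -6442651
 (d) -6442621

-8168332 + 1725721 = -6442611
a) -6442611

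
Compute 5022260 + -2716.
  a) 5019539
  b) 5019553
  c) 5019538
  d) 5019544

5022260 + -2716 = 5019544
d) 5019544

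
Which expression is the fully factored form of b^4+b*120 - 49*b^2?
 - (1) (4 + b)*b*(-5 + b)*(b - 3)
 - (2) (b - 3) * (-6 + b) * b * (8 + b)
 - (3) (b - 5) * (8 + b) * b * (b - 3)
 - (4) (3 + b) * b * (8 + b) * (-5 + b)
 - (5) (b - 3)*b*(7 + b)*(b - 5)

We need to factor b^4+b*120 - 49*b^2.
The factored form is (b - 5) * (8 + b) * b * (b - 3).
3) (b - 5) * (8 + b) * b * (b - 3)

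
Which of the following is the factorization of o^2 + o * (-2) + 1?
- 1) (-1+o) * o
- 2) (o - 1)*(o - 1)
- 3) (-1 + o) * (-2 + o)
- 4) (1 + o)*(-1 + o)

We need to factor o^2 + o * (-2) + 1.
The factored form is (o - 1)*(o - 1).
2) (o - 1)*(o - 1)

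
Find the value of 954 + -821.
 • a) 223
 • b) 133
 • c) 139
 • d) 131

954 + -821 = 133
b) 133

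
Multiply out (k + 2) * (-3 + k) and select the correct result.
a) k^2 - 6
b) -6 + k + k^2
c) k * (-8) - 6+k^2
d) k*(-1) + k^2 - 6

Expanding (k + 2) * (-3 + k):
= k*(-1) + k^2 - 6
d) k*(-1) + k^2 - 6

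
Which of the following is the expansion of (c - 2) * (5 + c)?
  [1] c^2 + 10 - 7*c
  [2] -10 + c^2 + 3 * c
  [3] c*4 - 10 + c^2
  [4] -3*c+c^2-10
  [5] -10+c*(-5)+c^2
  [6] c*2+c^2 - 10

Expanding (c - 2) * (5 + c):
= -10 + c^2 + 3 * c
2) -10 + c^2 + 3 * c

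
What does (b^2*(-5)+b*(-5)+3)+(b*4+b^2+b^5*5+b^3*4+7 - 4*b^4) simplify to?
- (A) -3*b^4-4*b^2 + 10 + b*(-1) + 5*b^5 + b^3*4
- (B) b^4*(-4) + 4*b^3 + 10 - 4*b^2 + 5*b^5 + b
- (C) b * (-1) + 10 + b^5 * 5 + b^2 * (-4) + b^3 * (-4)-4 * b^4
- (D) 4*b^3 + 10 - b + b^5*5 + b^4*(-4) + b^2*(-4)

Adding the polynomials and combining like terms:
(b^2*(-5) + b*(-5) + 3) + (b*4 + b^2 + b^5*5 + b^3*4 + 7 - 4*b^4)
= 4*b^3 + 10 - b + b^5*5 + b^4*(-4) + b^2*(-4)
D) 4*b^3 + 10 - b + b^5*5 + b^4*(-4) + b^2*(-4)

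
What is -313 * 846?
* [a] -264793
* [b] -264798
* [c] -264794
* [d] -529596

-313 * 846 = -264798
b) -264798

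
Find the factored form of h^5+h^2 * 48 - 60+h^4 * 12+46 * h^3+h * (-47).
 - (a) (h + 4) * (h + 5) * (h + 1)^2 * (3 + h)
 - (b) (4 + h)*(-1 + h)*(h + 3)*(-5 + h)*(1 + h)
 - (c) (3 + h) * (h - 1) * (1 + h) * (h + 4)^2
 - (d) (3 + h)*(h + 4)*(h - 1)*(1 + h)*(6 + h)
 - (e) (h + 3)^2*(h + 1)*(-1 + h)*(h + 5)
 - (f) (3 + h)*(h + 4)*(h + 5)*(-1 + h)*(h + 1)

We need to factor h^5+h^2 * 48 - 60+h^4 * 12+46 * h^3+h * (-47).
The factored form is (3 + h)*(h + 4)*(h + 5)*(-1 + h)*(h + 1).
f) (3 + h)*(h + 4)*(h + 5)*(-1 + h)*(h + 1)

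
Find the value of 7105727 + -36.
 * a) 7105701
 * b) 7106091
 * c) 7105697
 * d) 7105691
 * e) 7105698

7105727 + -36 = 7105691
d) 7105691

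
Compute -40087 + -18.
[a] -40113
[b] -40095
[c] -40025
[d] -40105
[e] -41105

-40087 + -18 = -40105
d) -40105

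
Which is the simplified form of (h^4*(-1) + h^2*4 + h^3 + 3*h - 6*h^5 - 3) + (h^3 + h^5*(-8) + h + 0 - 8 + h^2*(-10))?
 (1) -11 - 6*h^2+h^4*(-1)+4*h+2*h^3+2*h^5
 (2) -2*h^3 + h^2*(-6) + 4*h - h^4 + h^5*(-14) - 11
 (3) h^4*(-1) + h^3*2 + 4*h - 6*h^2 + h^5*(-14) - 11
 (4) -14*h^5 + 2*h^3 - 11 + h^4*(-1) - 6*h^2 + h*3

Adding the polynomials and combining like terms:
(h^4*(-1) + h^2*4 + h^3 + 3*h - 6*h^5 - 3) + (h^3 + h^5*(-8) + h + 0 - 8 + h^2*(-10))
= h^4*(-1) + h^3*2 + 4*h - 6*h^2 + h^5*(-14) - 11
3) h^4*(-1) + h^3*2 + 4*h - 6*h^2 + h^5*(-14) - 11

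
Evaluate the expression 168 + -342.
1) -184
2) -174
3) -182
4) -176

168 + -342 = -174
2) -174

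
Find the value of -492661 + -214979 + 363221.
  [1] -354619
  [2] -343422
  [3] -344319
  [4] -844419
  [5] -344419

First: -492661 + -214979 = -707640
Then: -707640 + 363221 = -344419
5) -344419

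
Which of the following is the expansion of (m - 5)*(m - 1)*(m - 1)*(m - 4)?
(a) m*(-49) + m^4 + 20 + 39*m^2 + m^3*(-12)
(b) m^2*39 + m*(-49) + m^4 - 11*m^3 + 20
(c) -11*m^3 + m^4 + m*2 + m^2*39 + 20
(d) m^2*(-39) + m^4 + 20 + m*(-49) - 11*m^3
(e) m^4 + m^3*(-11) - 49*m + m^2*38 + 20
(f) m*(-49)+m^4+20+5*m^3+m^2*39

Expanding (m - 5)*(m - 1)*(m - 1)*(m - 4):
= m^2*39 + m*(-49) + m^4 - 11*m^3 + 20
b) m^2*39 + m*(-49) + m^4 - 11*m^3 + 20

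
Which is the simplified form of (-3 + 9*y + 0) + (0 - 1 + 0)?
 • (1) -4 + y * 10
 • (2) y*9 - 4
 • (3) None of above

Adding the polynomials and combining like terms:
(-3 + 9*y + 0) + (0 - 1 + 0)
= y*9 - 4
2) y*9 - 4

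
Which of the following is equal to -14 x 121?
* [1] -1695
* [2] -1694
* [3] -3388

-14 * 121 = -1694
2) -1694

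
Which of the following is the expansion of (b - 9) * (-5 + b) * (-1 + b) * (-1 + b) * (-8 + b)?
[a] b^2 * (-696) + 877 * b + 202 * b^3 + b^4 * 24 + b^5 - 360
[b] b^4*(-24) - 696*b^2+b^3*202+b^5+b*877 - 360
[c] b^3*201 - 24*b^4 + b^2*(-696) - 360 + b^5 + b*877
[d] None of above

Expanding (b - 9) * (-5 + b) * (-1 + b) * (-1 + b) * (-8 + b):
= b^4*(-24) - 696*b^2+b^3*202+b^5+b*877 - 360
b) b^4*(-24) - 696*b^2+b^3*202+b^5+b*877 - 360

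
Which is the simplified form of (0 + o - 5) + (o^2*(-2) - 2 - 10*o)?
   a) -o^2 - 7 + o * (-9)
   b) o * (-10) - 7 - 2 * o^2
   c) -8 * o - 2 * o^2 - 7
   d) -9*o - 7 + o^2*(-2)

Adding the polynomials and combining like terms:
(0 + o - 5) + (o^2*(-2) - 2 - 10*o)
= -9*o - 7 + o^2*(-2)
d) -9*o - 7 + o^2*(-2)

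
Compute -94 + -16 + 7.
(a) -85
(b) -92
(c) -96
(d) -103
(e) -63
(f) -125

First: -94 + -16 = -110
Then: -110 + 7 = -103
d) -103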